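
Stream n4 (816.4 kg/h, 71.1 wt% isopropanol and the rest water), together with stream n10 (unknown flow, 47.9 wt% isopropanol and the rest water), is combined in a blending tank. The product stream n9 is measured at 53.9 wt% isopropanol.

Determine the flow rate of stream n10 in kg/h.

Let n10 be the unknown flow. Total out = 816.4 + n10.
isopropanol balance: 580.46 + 0.479·n10 = 0.539·(816.4 + n10)
(0.479 − 0.539)·n10 = 0.539×816.4 − 580.46 = -140.42
n10 = -140.42 / -0.060 = 2340.3 kg/h

2340 kg/h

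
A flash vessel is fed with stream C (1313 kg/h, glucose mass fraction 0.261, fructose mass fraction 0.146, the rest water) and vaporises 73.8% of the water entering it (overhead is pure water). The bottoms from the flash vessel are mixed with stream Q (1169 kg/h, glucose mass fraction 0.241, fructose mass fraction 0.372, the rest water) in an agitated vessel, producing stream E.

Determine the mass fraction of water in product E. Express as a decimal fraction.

0.344

Vapour removed = 0.738×0.593×1313 = 574.61 kg/h; concentrate = 738.39 kg/h.
water reaching the mixer = 204 (from concentrate) + 1169×0.387 = 656.4 kg/h.
Product flow = 738.39 + 1169 = 1907.4 kg/h; water fraction = 0.344.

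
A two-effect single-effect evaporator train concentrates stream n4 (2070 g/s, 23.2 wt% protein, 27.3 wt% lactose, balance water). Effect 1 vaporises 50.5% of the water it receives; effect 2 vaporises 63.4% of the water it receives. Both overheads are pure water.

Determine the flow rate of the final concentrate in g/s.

1231 g/s

water in feed = 2070×0.495 = 1024.7 g/s.
After stage 1: water left = (1−0.505)×1024.7 = 507.2; stream total = 1552.6 g/s.
After stage 2: water left = (1−0.634)×507.2 = 185.64; final concentrate = 1231 g/s.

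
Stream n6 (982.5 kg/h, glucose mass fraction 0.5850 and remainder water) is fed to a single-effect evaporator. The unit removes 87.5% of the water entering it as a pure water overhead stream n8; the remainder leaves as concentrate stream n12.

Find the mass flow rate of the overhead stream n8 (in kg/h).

water entering = 982.5×0.415 = 407.74 kg/h; overhead removed = 0.875×407.74 = 356.77 kg/h.

356.8 kg/h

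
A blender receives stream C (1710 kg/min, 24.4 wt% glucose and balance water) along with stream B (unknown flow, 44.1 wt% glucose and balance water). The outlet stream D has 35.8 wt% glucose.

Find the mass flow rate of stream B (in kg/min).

2349 kg/min

Let B be the unknown flow. Total out = 1710 + B.
glucose balance: 417.24 + 0.441·B = 0.358·(1710 + B)
(0.441 − 0.358)·B = 0.358×1710 − 417.24 = 194.94
B = 194.94 / 0.083 = 2348.7 kg/min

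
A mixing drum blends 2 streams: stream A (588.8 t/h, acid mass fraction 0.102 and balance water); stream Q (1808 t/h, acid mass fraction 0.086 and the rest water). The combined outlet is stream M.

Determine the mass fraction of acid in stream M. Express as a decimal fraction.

0.090

Total flow out = 588.8 + 1808 = 2396.8 t/h.
acid in = 588.8×0.102 + 1808×0.086 = 215.55 t/h.
acid mass fraction in M = 215.55/2396.8 = 0.090.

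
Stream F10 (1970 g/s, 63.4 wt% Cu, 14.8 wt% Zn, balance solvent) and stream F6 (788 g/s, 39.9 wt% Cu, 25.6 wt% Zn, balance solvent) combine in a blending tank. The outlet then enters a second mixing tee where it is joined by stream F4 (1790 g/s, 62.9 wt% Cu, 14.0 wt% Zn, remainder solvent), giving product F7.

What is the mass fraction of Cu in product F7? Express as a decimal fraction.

0.591

Overall, product flow = 4548 g/s.
Cu in = 1970×0.634 + 788×0.399 + 1790×0.629 = 2689.3 g/s.
Cu fraction in F7 = 0.591.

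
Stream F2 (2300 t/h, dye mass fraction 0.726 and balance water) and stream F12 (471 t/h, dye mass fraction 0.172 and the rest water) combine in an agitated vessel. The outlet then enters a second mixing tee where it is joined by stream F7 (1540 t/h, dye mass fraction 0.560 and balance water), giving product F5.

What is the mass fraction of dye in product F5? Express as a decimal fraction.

Overall, product flow = 4311 t/h.
dye in = 2300×0.726 + 471×0.172 + 1540×0.560 = 2613.2 t/h.
dye fraction in F5 = 0.606.

0.606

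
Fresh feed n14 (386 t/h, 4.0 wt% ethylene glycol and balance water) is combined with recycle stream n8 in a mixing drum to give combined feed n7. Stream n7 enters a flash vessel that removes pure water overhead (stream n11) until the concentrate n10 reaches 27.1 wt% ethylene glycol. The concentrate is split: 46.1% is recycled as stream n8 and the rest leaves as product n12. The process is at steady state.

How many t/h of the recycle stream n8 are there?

48.73 t/h

Overall ethylene glycol balance (none leaves overhead): ethylene glycol in fresh feed = ethylene glycol in product, i.e. 386×0.040 = (1−0.461)·n10·0.271.
n10 = 15.44/(0.271×0.539) = 105.7 t/h.
Recycle n8 = 0.461×105.7 = 48.729 t/h.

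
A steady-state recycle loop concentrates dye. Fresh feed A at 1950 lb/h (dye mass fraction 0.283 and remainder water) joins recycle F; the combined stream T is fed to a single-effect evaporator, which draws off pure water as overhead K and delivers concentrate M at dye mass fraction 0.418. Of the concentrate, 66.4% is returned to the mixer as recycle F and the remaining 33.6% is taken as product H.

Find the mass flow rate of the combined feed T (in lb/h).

4559 lb/h

Overall dye balance (none leaves overhead): dye in fresh feed = dye in product, i.e. 1950×0.283 = (1−0.664)·M·0.418.
M = 551.85/(0.418×0.336) = 3929.2 lb/h.
Recycle F = 0.664×3929.2 = 2609 lb/h.
Combined feed T = 1950 + 2609 = 4559 lb/h.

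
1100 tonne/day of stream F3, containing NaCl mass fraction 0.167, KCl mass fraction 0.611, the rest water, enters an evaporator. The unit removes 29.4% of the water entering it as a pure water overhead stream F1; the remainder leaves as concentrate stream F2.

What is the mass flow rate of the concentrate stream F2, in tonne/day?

water entering = 1100×0.222 = 244.2 tonne/day; overhead removed = 0.294×244.2 = 71.795 tonne/day.
Concentrate = 1100 − 71.795 = 1028.2 tonne/day.

1028 tonne/day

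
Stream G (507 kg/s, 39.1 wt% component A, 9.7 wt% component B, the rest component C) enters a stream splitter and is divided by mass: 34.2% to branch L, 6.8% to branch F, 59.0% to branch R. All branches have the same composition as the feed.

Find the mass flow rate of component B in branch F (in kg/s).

Branch F total = 0.068×507 = 34.476 kg/s.
component B in F = 0.097×34.476 = 3.3442 kg/s.

3.344 kg/s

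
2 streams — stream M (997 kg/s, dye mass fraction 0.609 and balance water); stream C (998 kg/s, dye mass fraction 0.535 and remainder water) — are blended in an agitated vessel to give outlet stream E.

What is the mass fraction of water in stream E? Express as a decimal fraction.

0.428

Total flow out = 997 + 998 = 1995 kg/s.
water in = 997×0.391 + 998×0.465 = 853.9 kg/s.
water mass fraction in E = 853.9/1995 = 0.428.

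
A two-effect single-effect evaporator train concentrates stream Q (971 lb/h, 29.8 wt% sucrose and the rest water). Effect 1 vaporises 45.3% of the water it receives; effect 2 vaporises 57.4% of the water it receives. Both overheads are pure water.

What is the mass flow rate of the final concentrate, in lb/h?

448.2 lb/h

water in feed = 971×0.702 = 681.64 lb/h.
After stage 1: water left = (1−0.453)×681.64 = 372.86; stream total = 662.22 lb/h.
After stage 2: water left = (1−0.574)×372.86 = 158.84; final concentrate = 448.2 lb/h.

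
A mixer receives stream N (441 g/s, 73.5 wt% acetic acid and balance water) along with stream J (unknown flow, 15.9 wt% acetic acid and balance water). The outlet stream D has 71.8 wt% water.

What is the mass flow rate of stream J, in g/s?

Let J be the unknown flow. Total out = 441 + J.
water balance: 116.87 + 0.841·J = 0.718·(441 + J)
(0.841 − 0.718)·J = 0.718×441 − 116.87 = 199.77
J = 199.77 / 0.123 = 1624.2 g/s

1624 g/s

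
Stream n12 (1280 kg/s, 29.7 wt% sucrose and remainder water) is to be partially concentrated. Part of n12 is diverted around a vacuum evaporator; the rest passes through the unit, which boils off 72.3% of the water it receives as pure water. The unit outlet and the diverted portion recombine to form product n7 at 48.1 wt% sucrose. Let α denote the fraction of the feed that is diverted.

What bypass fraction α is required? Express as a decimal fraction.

All 1280×0.297 = 380.16 kg/s of sucrose reaches n7, so n7 = 380.16/0.481 = 790.35 kg/s and vapour = 489.65 kg/s.
The evaporator receives (1−α)·1280 of feed at 0.703 water and removes 0.723 of that water:
0.723×0.703×(1−α)×1280 = 489.65
(1−α) = 489.65/650.58 = 0.7526;  α = 0.2474.

0.247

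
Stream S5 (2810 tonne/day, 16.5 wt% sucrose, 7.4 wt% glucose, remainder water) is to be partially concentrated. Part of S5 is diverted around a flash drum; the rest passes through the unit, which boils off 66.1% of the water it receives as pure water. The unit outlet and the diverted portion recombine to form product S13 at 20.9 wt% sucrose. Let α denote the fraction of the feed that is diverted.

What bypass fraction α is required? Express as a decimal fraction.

All 2810×0.165 = 463.65 tonne/day of sucrose reaches S13, so S13 = 463.65/0.209 = 2218.4 tonne/day and vapour = 591.58 tonne/day.
The evaporator receives (1−α)·2810 of feed at 0.761 water and removes 0.661 of that water:
0.661×0.761×(1−α)×2810 = 591.58
(1−α) = 591.58/1413.5 = 0.4185;  α = 0.5815.

0.581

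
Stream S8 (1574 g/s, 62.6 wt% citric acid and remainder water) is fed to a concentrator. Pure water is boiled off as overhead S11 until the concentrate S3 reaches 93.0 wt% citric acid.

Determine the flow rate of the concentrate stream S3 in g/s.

citric acid is conserved: 1574×0.626 = 985.32 g/s all reports to the concentrate.
Concentrate = 985.32/(target fraction) = 1059.5 g/s.

1059 g/s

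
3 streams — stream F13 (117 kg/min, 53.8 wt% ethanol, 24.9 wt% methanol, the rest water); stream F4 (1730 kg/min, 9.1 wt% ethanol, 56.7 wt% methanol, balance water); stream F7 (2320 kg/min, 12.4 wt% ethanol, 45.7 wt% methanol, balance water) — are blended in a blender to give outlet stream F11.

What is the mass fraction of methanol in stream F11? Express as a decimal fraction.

Total flow out = 117 + 1730 + 2320 = 4167 kg/min.
methanol in = 117×0.249 + 1730×0.567 + 2320×0.457 = 2070.3 kg/min.
methanol mass fraction in F11 = 2070.3/4167 = 0.497.

0.497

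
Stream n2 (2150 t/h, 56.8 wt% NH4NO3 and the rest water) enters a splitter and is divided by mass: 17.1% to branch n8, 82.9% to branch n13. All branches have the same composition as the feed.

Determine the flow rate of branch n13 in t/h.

Branch n13 flow = 0.829×2150 = 1782.3 t/h.

1782 t/h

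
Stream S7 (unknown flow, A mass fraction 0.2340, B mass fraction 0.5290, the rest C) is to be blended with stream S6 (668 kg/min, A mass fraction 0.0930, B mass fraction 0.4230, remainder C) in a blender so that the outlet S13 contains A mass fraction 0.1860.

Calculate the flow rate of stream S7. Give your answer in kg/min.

Let S7 be the unknown flow. Total out = 668 + S7.
A balance: 62.124 + 0.234·S7 = 0.186·(668 + S7)
(0.234 − 0.186)·S7 = 0.186×668 − 62.124 = 62.124
S7 = 62.124 / 0.048 = 1294.2 kg/min

1294 kg/min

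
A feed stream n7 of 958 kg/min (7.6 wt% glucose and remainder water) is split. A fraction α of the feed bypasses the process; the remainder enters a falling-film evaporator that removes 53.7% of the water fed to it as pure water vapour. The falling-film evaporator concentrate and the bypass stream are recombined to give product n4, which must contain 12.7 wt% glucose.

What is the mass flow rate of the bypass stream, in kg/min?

182.7 kg/min

All 958×0.076 = 72.808 kg/min of glucose reaches n4, so n4 = 72.808/0.127 = 573.29 kg/min and vapour = 384.71 kg/min.
The evaporator receives (1−α)·958 of feed at 0.924 water and removes 0.537 of that water:
0.537×0.924×(1−α)×958 = 384.71
(1−α) = 384.71/475.35 = 0.8093;  α = 0.1907.
Bypass flow = 0.1907×958 = 182.67 kg/min.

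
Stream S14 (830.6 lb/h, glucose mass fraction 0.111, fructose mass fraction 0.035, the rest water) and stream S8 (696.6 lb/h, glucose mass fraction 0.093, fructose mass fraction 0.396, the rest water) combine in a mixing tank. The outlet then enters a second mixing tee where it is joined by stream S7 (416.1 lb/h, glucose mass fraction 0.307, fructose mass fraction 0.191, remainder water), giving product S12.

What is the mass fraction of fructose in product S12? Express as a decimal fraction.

0.198

Overall, product flow = 1943.3 lb/h.
fructose in = 830.6×0.035 + 696.6×0.396 + 416.1×0.191 = 384.4 lb/h.
fructose fraction in S12 = 0.198.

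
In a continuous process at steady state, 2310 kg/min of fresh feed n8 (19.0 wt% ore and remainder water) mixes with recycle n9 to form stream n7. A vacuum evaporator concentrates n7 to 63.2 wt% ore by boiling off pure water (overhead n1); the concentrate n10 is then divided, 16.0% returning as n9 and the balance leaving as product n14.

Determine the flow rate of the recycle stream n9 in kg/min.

132.3 kg/min

Overall ore balance (none leaves overhead): ore in fresh feed = ore in product, i.e. 2310×0.190 = (1−0.160)·n10·0.632.
n10 = 438.9/(0.632×0.840) = 826.74 kg/min.
Recycle n9 = 0.160×826.74 = 132.28 kg/min.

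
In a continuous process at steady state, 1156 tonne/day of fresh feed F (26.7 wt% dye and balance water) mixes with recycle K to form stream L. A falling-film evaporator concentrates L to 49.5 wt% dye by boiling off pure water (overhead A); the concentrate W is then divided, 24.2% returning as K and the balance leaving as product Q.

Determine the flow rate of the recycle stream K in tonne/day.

199.1 tonne/day

Overall dye balance (none leaves overhead): dye in fresh feed = dye in product, i.e. 1156×0.267 = (1−0.242)·W·0.495.
W = 308.65/(0.495×0.758) = 822.61 tonne/day.
Recycle K = 0.242×822.61 = 199.07 tonne/day.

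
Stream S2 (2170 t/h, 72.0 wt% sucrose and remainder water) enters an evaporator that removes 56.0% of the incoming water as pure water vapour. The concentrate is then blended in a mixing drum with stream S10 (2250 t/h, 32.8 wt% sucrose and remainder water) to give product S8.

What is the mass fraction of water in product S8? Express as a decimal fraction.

Vapour removed = 0.560×0.280×2170 = 340.26 t/h; concentrate = 1829.7 t/h.
water reaching the mixer = 267.34 (from concentrate) + 2250×0.672 = 1779.3 t/h.
Product flow = 1829.7 + 2250 = 4079.7 t/h; water fraction = 0.4361.

0.4361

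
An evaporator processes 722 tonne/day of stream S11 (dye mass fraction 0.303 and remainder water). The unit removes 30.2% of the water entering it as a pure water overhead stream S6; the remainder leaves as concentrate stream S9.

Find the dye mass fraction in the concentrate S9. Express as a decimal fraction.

dye is not removed: 722×0.303 = 218.77 tonne/day of dye enters S9.
water entering = 722×0.697 = 503.23 tonne/day; overhead removed = 0.302×503.23 = 151.98 tonne/day.
Concentrate = 722 − 151.98 = 570.02 tonne/day.
Mass fraction = 218.77/570.02 = 0.384.

0.384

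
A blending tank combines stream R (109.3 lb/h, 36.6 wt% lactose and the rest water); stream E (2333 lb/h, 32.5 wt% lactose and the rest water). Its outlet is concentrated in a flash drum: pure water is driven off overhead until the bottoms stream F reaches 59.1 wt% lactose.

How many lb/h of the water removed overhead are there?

1092 lb/h

lactose entering = 109.3×0.366 + 2333×0.325 = 798.23 lb/h.
All lactose reports to F, so F = 798.23/0.591 = 1350.6 lb/h.
Total feed = 2442.3 lb/h; overhead = 2442.3 − 1350.6 = 1091.7 lb/h.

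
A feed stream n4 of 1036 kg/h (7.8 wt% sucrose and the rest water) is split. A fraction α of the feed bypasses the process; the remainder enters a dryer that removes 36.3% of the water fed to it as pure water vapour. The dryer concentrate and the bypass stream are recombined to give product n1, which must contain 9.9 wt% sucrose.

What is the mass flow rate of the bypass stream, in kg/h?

All 1036×0.078 = 80.808 kg/h of sucrose reaches n1, so n1 = 80.808/0.099 = 816.24 kg/h and vapour = 219.76 kg/h.
The evaporator receives (1−α)·1036 of feed at 0.922 water and removes 0.363 of that water:
0.363×0.922×(1−α)×1036 = 219.76
(1−α) = 219.76/346.73 = 0.6338;  α = 0.3662.
Bypass flow = 0.3662×1036 = 379.39 kg/h.

379.4 kg/h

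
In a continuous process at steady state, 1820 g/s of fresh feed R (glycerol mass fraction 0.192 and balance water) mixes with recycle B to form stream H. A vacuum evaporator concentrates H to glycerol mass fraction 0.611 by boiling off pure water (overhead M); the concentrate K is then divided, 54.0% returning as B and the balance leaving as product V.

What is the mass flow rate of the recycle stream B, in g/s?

Overall glycerol balance (none leaves overhead): glycerol in fresh feed = glycerol in product, i.e. 1820×0.192 = (1−0.540)·K·0.611.
K = 349.44/(0.611×0.460) = 1243.3 g/s.
Recycle B = 0.540×1243.3 = 671.38 g/s.

671.4 g/s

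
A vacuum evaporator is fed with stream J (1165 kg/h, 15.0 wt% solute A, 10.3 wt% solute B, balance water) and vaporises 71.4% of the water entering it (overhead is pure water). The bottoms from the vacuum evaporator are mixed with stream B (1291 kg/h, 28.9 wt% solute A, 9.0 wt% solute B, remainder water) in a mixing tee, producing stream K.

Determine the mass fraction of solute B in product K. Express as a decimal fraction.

0.129

Vapour removed = 0.714×0.747×1165 = 621.36 kg/h; concentrate = 543.64 kg/h.
solute B reaching the mixer = 119.99 (from concentrate) + 1291×0.090 = 236.19 kg/h.
Product flow = 543.64 + 1291 = 1834.6 kg/h; solute B fraction = 0.129.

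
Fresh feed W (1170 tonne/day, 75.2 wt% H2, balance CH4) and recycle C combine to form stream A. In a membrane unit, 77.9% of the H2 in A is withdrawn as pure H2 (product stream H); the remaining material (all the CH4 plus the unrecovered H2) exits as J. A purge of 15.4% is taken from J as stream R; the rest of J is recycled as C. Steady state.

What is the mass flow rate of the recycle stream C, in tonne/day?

CH4 enters only via W and leaves only via the purge: 1170×0.248 = 0.154×(CH4 in J), and the membrane unit passes all CH4, so CH4 in A = CH4 in J = 1884.2 tonne/day.
H2 in A: m_A = 1170×0.752 + (1−0.154)·(1−0.779)·m_A, so m_A = 879.84/0.8130 = 1082.2 tonne/day.
J = (1−0.779)×1082.2 + 1884.2 = 2123.3 tonne/day.
Recycle C = (1−0.154)×2123.3 = 1796.3 tonne/day.

1796 tonne/day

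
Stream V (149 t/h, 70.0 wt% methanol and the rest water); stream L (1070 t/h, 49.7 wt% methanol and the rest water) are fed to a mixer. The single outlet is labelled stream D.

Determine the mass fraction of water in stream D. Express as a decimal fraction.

Total flow out = 149 + 1070 = 1219 t/h.
water in = 149×0.300 + 1070×0.503 = 582.91 t/h.
water mass fraction in D = 582.91/1219 = 0.478.

0.478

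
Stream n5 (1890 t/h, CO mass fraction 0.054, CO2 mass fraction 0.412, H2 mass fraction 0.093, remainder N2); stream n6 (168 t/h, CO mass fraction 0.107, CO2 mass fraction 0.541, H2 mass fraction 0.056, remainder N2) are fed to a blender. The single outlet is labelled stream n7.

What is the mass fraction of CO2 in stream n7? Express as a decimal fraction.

0.423

Total flow out = 1890 + 168 = 2058 t/h.
CO2 in = 1890×0.412 + 168×0.541 = 869.57 t/h.
CO2 mass fraction in n7 = 869.57/2058 = 0.423.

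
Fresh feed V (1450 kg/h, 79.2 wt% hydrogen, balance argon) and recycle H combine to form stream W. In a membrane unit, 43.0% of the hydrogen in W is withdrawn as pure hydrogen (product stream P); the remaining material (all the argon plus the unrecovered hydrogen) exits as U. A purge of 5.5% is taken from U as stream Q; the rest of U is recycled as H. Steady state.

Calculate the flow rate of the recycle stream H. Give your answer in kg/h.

argon enters only via V and leaves only via the purge: 1450×0.208 = 0.055×(argon in U), and the membrane unit passes all argon, so argon in W = argon in U = 5483.6 kg/h.
hydrogen in W: m_A = 1450×0.792 + (1−0.055)·(1−0.430)·m_A, so m_A = 1148.4/0.4613 = 2489.2 kg/h.
U = (1−0.430)×2489.2 + 5483.6 = 6902.5 kg/h.
Recycle H = (1−0.055)×6902.5 = 6522.9 kg/h.

6523 kg/h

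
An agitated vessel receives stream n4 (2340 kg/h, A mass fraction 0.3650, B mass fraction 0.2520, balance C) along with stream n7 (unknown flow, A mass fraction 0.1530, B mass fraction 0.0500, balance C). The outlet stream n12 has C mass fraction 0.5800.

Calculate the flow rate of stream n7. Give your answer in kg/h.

2124 kg/h

Let n7 be the unknown flow. Total out = 2340 + n7.
C balance: 896.22 + 0.797·n7 = 0.580·(2340 + n7)
(0.797 − 0.580)·n7 = 0.580×2340 − 896.22 = 460.98
n7 = 460.98 / 0.217 = 2124.3 kg/h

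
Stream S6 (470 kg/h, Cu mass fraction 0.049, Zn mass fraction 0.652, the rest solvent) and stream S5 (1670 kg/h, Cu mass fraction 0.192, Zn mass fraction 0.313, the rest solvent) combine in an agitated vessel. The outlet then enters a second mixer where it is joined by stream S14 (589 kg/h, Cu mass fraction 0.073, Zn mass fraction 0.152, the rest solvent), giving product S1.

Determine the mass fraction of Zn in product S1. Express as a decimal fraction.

0.337

Overall, product flow = 2729 kg/h.
Zn in = 470×0.652 + 1670×0.313 + 589×0.152 = 918.68 kg/h.
Zn fraction in S1 = 0.337.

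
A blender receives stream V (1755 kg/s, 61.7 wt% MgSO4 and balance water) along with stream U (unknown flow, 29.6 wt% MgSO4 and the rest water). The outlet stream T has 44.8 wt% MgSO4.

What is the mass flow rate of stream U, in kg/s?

1951 kg/s

Let U be the unknown flow. Total out = 1755 + U.
MgSO4 balance: 1082.8 + 0.296·U = 0.448·(1755 + U)
(0.296 − 0.448)·U = 0.448×1755 − 1082.8 = -296.6
U = -296.6 / -0.152 = 1951.3 kg/s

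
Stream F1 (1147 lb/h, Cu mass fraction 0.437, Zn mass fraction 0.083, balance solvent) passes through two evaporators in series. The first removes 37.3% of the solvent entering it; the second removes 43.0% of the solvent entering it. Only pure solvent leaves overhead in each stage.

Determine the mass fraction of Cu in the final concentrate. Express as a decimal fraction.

solvent in feed = 1147×0.480 = 550.56 lb/h.
After stage 1: solvent left = (1−0.373)×550.56 = 345.2; stream total = 941.64 lb/h.
After stage 2: solvent left = (1−0.430)×345.2 = 196.76; final concentrate = 793.2 lb/h.
Cu fraction = 501.24/793.2 = 0.632.

0.632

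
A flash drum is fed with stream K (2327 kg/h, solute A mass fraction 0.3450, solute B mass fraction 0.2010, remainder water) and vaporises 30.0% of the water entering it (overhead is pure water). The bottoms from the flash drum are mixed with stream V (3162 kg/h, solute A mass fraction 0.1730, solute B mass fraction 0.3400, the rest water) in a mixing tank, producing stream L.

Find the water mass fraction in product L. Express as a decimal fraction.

0.4407

Vapour removed = 0.300×0.454×2327 = 316.94 kg/h; concentrate = 2010.1 kg/h.
water reaching the mixer = 739.52 (from concentrate) + 3162×0.487 = 2279.4 kg/h.
Product flow = 2010.1 + 3162 = 5172.1 kg/h; water fraction = 0.4407.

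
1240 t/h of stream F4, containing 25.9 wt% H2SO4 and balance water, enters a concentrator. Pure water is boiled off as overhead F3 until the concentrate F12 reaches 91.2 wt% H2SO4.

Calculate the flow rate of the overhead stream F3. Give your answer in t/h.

887.9 t/h

H2SO4 is conserved: 1240×0.259 = 321.16 t/h all reports to the concentrate.
Concentrate = 321.16/(target fraction) = 352.15 t/h.
Overhead = 1240 − 352.15 = 887.85 t/h.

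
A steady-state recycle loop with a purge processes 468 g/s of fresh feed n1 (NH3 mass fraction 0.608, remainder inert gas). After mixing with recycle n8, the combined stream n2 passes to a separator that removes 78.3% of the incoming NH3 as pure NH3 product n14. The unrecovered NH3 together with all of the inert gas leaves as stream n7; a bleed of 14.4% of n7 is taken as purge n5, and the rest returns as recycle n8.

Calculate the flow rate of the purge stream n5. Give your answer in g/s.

194.4 g/s

inert gas enters only via n1 and leaves only via the purge: 468×0.392 = 0.144×(inert gas in n7), and the separator passes all inert gas, so inert gas in n2 = inert gas in n7 = 1274 g/s.
NH3 in n2: m_A = 468×0.608 + (1−0.144)·(1−0.783)·m_A, so m_A = 284.54/0.8142 = 349.46 g/s.
n7 = (1−0.783)×349.46 + 1274 = 1349.8 g/s.
Purge n5 = 0.144×1349.8 = 194.38 g/s.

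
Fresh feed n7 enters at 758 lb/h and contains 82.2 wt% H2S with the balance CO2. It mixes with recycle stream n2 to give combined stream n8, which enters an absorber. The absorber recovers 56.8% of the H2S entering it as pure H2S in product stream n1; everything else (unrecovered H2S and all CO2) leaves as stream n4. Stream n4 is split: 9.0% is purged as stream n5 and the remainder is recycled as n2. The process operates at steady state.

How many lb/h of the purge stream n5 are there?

174.8 lb/h

CO2 enters only via n7 and leaves only via the purge: 758×0.178 = 0.090×(CO2 in n4), and the absorber passes all CO2, so CO2 in n8 = CO2 in n4 = 1499.2 lb/h.
H2S in n8: m_A = 758×0.822 + (1−0.090)·(1−0.568)·m_A, so m_A = 623.08/0.6069 = 1026.7 lb/h.
n4 = (1−0.568)×1026.7 + 1499.2 = 1942.7 lb/h.
Purge n5 = 0.090×1942.7 = 174.84 lb/h.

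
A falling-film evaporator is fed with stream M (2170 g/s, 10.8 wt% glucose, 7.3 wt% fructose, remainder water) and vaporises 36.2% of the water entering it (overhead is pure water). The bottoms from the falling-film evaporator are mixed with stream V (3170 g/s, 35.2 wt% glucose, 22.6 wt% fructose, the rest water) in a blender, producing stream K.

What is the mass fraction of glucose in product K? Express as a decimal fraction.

0.2875

Vapour removed = 0.362×0.819×2170 = 643.36 g/s; concentrate = 1526.6 g/s.
glucose reaching the mixer = 234.36 (from concentrate) + 3170×0.352 = 1350.2 g/s.
Product flow = 1526.6 + 3170 = 4696.6 g/s; glucose fraction = 0.2875.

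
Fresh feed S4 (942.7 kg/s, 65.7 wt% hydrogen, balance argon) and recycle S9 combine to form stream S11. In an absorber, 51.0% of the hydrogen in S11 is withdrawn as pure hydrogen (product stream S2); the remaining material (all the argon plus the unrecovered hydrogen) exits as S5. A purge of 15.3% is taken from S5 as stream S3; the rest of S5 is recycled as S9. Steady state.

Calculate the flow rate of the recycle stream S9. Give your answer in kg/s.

argon enters only via S4 and leaves only via the purge: 942.7×0.343 = 0.153×(argon in S5), and the absorber passes all argon, so argon in S11 = argon in S5 = 2113.4 kg/s.
hydrogen in S11: m_A = 942.7×0.657 + (1−0.153)·(1−0.510)·m_A, so m_A = 619.35/0.5850 = 1058.8 kg/s.
S5 = (1−0.510)×1058.8 + 2113.4 = 2632.2 kg/s.
Recycle S9 = (1−0.153)×2632.2 = 2229.5 kg/s.

2229 kg/s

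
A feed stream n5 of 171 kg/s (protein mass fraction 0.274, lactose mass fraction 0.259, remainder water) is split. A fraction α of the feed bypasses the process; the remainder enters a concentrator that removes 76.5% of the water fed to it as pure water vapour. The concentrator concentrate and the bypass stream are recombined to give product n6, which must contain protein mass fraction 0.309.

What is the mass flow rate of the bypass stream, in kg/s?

All 171×0.274 = 46.854 kg/s of protein reaches n6, so n6 = 46.854/0.309 = 151.63 kg/s and vapour = 19.369 kg/s.
The evaporator receives (1−α)·171 of feed at 0.467 water and removes 0.765 of that water:
0.765×0.467×(1−α)×171 = 19.369
(1−α) = 19.369/61.091 = 0.3171;  α = 0.6829.
Bypass flow = 0.6829×171 = 116.78 kg/s.

116.8 kg/s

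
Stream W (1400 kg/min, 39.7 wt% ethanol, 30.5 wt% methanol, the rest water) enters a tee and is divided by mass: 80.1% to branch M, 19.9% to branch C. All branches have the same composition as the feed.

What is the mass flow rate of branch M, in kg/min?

1121 kg/min

Branch M flow = 0.801×1400 = 1121.4 kg/min.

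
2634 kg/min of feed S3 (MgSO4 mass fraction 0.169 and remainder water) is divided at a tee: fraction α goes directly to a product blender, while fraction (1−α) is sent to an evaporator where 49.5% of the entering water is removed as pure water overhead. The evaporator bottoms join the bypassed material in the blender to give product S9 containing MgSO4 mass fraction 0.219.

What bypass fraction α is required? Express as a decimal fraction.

All 2634×0.169 = 445.15 kg/min of MgSO4 reaches S9, so S9 = 445.15/0.219 = 2032.6 kg/min and vapour = 601.37 kg/min.
The evaporator receives (1−α)·2634 of feed at 0.831 water and removes 0.495 of that water:
0.495×0.831×(1−α)×2634 = 601.37
(1−α) = 601.37/1083.5 = 0.5550;  α = 0.4450.

0.445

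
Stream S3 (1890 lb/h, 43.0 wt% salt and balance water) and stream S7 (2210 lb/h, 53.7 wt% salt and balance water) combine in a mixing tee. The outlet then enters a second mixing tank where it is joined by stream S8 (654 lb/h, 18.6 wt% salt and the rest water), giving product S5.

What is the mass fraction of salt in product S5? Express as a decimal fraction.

Overall, product flow = 4754 lb/h.
salt in = 1890×0.430 + 2210×0.537 + 654×0.186 = 2121.1 lb/h.
salt fraction in S5 = 0.446.

0.446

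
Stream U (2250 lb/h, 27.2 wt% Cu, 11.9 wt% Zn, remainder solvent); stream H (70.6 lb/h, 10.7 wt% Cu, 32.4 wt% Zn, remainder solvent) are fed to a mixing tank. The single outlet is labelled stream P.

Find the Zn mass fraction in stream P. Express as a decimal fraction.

0.1252

Total flow out = 2250 + 70.6 = 2320.6 lb/h.
Zn in = 2250×0.119 + 70.6×0.324 = 290.62 lb/h.
Zn mass fraction in P = 290.62/2320.6 = 0.1252.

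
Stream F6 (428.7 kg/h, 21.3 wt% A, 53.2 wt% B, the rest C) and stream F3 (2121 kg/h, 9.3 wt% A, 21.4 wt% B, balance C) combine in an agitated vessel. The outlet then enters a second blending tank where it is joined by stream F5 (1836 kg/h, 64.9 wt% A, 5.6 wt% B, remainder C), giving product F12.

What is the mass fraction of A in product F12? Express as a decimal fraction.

Overall, product flow = 4385.7 kg/h.
A in = 428.7×0.213 + 2121×0.093 + 1836×0.649 = 1480.1 kg/h.
A fraction in F12 = 0.3375.

0.3375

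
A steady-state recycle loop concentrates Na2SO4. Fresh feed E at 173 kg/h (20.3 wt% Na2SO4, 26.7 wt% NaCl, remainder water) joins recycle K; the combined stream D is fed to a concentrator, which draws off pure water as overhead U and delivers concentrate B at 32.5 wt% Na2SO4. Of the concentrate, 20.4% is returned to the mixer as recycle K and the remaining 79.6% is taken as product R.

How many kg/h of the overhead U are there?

Overall Na2SO4 balance (none leaves overhead): Na2SO4 in fresh feed = Na2SO4 in product, i.e. 173×0.203 = (1−0.204)·B·0.325.
B = 35.119/(0.325×0.796) = 135.75 kg/h.
Recycle K = 0.204×135.75 = 27.693 kg/h.
Combined feed D = 173 + 27.693 = 200.69 kg/h.
Overhead U = D − B = 200.69 − 135.75 = 64.942 kg/h.

64.94 kg/h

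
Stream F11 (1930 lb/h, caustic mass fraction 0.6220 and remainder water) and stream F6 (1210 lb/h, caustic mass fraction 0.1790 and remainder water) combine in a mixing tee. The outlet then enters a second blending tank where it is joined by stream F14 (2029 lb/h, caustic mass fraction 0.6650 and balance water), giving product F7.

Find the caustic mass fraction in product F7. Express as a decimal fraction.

Overall, product flow = 5169 lb/h.
caustic in = 1930×0.622 + 1210×0.179 + 2029×0.665 = 2766.3 lb/h.
caustic fraction in F7 = 0.5352.

0.5352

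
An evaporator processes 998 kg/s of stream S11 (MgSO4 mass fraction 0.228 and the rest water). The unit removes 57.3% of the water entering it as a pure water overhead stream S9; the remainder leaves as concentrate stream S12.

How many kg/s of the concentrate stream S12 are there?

556.5 kg/s

water entering = 998×0.772 = 770.46 kg/s; overhead removed = 0.573×770.46 = 441.47 kg/s.
Concentrate = 998 − 441.47 = 556.53 kg/s.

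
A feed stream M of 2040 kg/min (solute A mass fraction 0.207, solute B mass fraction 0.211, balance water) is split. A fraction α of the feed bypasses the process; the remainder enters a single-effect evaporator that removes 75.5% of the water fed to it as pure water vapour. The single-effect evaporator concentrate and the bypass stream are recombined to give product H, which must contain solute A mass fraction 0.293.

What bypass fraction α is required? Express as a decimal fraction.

0.332

All 2040×0.207 = 422.28 kg/min of solute A reaches H, so H = 422.28/0.293 = 1441.2 kg/min and vapour = 598.77 kg/min.
The evaporator receives (1−α)·2040 of feed at 0.582 water and removes 0.755 of that water:
0.755×0.582×(1−α)×2040 = 598.77
(1−α) = 598.77/896.4 = 0.6680;  α = 0.3320.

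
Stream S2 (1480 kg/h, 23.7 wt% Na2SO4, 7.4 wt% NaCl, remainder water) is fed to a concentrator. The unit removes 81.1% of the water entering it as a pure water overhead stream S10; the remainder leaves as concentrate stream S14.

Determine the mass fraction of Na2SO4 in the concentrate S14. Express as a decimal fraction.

Na2SO4 is not removed: 1480×0.237 = 350.76 kg/h of Na2SO4 enters S14.
water entering = 1480×0.689 = 1019.7 kg/h; overhead removed = 0.811×1019.7 = 826.99 kg/h.
Concentrate = 1480 − 826.99 = 653.01 kg/h.
Mass fraction = 350.76/653.01 = 0.537.

0.537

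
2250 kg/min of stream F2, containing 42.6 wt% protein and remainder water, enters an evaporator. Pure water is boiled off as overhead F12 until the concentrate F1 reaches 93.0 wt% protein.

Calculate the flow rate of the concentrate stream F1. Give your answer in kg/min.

1031 kg/min

protein is conserved: 2250×0.426 = 958.5 kg/min all reports to the concentrate.
Concentrate = 958.5/(target fraction) = 1030.6 kg/min.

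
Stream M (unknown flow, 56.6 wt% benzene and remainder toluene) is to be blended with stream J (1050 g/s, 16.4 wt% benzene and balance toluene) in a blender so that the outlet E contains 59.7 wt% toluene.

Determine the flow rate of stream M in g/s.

1540 g/s

Let M be the unknown flow. Total out = 1050 + M.
toluene balance: 877.8 + 0.434·M = 0.597·(1050 + M)
(0.434 − 0.597)·M = 0.597×1050 − 877.8 = -250.95
M = -250.95 / -0.163 = 1539.6 g/s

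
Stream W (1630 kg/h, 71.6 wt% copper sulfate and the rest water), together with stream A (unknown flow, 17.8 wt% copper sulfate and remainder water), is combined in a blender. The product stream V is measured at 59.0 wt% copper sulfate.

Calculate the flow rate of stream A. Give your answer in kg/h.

498.5 kg/h

Let A be the unknown flow. Total out = 1630 + A.
copper sulfate balance: 1167.1 + 0.178·A = 0.590·(1630 + A)
(0.178 − 0.590)·A = 0.590×1630 − 1167.1 = -205.38
A = -205.38 / -0.412 = 498.5 kg/h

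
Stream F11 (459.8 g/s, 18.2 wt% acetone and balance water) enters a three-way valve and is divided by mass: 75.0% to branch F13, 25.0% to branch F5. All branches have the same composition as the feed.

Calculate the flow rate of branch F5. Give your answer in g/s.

115 g/s

Branch F5 flow = 0.250×459.8 = 114.95 g/s.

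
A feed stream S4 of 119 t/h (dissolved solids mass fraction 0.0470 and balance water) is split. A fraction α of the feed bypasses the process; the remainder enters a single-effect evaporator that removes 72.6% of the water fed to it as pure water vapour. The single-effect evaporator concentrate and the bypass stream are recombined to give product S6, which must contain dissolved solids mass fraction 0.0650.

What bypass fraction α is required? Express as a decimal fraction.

All 119×0.047 = 5.593 t/h of dissolved solids reaches S6, so S6 = 5.593/0.065 = 86.046 t/h and vapour = 32.954 t/h.
The evaporator receives (1−α)·119 of feed at 0.953 water and removes 0.726 of that water:
0.726×0.953×(1−α)×119 = 32.954
(1−α) = 32.954/82.333 = 0.4002;  α = 0.5998.

0.600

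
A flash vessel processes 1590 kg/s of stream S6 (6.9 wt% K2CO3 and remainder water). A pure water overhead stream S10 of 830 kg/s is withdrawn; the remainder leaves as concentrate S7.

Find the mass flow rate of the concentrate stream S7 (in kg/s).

760 kg/s

Concentrate = 1590 − 830 = 760 kg/s.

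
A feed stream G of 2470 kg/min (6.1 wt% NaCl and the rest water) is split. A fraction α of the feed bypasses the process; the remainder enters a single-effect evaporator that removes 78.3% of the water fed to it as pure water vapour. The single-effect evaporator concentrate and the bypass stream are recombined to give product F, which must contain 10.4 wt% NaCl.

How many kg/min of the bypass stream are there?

All 2470×0.061 = 150.67 kg/min of NaCl reaches F, so F = 150.67/0.104 = 1448.8 kg/min and vapour = 1021.2 kg/min.
The evaporator receives (1−α)·2470 of feed at 0.939 water and removes 0.783 of that water:
0.783×0.939×(1−α)×2470 = 1021.2
(1−α) = 1021.2/1816 = 0.5624;  α = 0.4376.
Bypass flow = 0.4376×2470 = 1081 kg/min.

1081 kg/min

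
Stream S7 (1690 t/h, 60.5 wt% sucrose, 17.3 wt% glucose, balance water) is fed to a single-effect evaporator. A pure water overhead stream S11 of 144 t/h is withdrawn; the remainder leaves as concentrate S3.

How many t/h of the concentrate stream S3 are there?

1546 t/h

Concentrate = 1690 − 144 = 1546 t/h.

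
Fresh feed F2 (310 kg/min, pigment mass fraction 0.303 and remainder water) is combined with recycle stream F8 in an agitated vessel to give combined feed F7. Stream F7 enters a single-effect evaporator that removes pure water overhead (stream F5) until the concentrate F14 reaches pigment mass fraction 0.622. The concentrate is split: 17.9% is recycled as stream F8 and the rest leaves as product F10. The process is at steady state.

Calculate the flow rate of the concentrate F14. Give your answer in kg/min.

183.9 kg/min

Overall pigment balance (none leaves overhead): pigment in fresh feed = pigment in product, i.e. 310×0.303 = (1−0.179)·F14·0.622.
F14 = 93.93/(0.622×0.821) = 183.94 kg/min.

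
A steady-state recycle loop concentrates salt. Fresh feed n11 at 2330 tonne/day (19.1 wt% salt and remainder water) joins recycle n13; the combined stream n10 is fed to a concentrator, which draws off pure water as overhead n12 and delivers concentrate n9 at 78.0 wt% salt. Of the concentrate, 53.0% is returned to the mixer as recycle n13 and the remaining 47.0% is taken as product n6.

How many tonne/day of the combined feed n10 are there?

Overall salt balance (none leaves overhead): salt in fresh feed = salt in product, i.e. 2330×0.191 = (1−0.530)·n9·0.780.
n9 = 445.03/(0.780×0.470) = 1213.9 tonne/day.
Recycle n13 = 0.530×1213.9 = 643.39 tonne/day.
Combined feed n10 = 2330 + 643.39 = 2973.4 tonne/day.

2973 tonne/day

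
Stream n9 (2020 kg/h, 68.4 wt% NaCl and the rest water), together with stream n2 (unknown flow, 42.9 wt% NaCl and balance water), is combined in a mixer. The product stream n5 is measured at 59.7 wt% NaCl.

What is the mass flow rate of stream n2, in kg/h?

1046 kg/h

Let n2 be the unknown flow. Total out = 2020 + n2.
NaCl balance: 1381.7 + 0.429·n2 = 0.597·(2020 + n2)
(0.429 − 0.597)·n2 = 0.597×2020 − 1381.7 = -175.74
n2 = -175.74 / -0.168 = 1046.1 kg/h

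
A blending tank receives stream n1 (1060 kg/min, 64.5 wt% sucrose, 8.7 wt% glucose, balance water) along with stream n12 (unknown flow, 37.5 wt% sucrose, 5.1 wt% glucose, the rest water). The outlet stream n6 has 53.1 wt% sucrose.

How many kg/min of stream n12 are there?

Let n12 be the unknown flow. Total out = 1060 + n12.
sucrose balance: 683.7 + 0.375·n12 = 0.531·(1060 + n12)
(0.375 − 0.531)·n12 = 0.531×1060 − 683.7 = -120.84
n12 = -120.84 / -0.156 = 774.62 kg/min

774.6 kg/min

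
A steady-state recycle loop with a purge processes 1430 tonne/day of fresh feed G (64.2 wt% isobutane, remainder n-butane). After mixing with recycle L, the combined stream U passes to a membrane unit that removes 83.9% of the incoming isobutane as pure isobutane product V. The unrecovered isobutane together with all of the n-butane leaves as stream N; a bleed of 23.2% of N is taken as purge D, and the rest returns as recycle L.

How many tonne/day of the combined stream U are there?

n-butane enters only via G and leaves only via the purge: 1430×0.358 = 0.232×(n-butane in N), and the membrane unit passes all n-butane, so n-butane in U = n-butane in N = 2206.6 tonne/day.
isobutane in U: m_A = 1430×0.642 + (1−0.232)·(1−0.839)·m_A, so m_A = 918.06/0.8764 = 1047.6 tonne/day.
U = 1047.6 + 2206.6 = 3254.2 tonne/day.

3254 tonne/day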